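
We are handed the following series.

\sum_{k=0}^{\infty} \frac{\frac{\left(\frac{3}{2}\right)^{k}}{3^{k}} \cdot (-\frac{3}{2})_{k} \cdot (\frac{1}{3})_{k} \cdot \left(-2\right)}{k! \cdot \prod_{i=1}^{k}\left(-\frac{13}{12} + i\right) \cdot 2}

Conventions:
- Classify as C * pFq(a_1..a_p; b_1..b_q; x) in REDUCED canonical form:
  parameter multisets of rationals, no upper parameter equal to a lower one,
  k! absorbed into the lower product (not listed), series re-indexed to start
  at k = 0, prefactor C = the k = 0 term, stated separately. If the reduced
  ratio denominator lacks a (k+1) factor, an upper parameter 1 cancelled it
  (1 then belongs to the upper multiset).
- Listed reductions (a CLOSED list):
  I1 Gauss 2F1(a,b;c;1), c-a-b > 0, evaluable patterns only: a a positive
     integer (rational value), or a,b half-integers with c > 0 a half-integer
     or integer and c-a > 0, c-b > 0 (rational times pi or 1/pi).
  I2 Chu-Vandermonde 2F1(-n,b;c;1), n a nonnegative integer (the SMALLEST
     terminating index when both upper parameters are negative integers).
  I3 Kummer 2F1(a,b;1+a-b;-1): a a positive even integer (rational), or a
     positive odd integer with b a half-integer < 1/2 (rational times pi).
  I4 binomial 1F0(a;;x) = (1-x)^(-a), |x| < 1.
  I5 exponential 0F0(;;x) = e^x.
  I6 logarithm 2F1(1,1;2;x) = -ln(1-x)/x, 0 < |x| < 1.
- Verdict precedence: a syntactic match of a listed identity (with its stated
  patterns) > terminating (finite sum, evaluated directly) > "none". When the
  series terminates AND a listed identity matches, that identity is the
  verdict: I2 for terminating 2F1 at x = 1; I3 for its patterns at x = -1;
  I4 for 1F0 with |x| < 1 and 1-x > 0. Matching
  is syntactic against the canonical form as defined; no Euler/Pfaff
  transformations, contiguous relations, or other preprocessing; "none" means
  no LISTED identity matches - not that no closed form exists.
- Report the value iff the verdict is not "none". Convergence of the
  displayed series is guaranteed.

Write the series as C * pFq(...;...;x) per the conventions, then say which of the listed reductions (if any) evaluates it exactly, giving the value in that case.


Classification (C = -1): 2F1 with upper {-\frac{3}{2}, \frac{1}{3}}, lower {-\frac{1}{12}}, argument x = \frac{1}{2}. Verdict: none - at argument \frac{1}{2} the multisets {-\frac{3}{2}, \frac{1}{3}} ; {-\frac{1}{12}} match no listed identity.

First insight: from the first term -1: the two k-th powers (C = -1, x = 1/2) combine into one argument.
Term ratio: r(k) = \frac{1}{2} * (k-\frac{3}{2}) (k+\frac{1}{3}) / [(k-\frac{1}{12}) (k+1)] ; factor over Q: parameters, x = \frac{1}{2}, and C = -1.


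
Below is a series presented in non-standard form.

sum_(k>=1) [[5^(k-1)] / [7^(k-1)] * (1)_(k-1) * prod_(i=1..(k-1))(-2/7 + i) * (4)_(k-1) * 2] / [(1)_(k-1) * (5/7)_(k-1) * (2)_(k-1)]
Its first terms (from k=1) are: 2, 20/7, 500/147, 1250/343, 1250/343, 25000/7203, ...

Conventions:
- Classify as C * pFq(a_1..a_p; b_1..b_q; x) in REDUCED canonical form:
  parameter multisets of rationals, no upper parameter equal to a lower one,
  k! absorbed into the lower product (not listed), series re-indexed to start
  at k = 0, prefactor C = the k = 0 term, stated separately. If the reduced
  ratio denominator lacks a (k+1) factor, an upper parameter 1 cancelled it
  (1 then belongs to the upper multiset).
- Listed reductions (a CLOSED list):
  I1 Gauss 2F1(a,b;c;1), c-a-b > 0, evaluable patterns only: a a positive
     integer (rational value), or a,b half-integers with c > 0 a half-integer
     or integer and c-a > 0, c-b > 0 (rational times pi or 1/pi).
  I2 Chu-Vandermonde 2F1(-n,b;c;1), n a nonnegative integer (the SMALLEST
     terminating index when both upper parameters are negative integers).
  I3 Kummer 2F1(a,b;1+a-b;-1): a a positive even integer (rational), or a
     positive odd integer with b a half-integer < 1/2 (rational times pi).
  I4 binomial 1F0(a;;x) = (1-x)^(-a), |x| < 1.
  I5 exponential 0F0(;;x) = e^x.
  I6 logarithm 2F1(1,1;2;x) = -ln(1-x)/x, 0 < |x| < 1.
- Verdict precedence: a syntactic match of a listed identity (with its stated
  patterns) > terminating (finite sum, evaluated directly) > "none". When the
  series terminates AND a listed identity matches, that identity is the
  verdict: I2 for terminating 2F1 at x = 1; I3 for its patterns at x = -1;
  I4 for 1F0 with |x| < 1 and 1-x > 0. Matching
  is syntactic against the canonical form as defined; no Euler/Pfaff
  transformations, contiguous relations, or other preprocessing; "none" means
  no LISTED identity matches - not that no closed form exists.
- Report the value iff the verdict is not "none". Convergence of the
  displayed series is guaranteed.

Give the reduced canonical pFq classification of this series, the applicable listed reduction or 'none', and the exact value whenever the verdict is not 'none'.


x = 5/7 here; the reduced form reads 2F1, upper {1, 4}, lower {2}, C = 2. Verdict: no listed reduction: x = 5/7 and upper {1, 4} fail every I1-I6 pattern.

The tell: t_0 being 2, the two geometric factors (C = 2) combine into one argument.
Step ratio: r(k) = (5/7) * (k+1) (k+4) / [(k+2) (k+1)] - rational in k. x = (5/7); t_0 = 2; negate the roots.


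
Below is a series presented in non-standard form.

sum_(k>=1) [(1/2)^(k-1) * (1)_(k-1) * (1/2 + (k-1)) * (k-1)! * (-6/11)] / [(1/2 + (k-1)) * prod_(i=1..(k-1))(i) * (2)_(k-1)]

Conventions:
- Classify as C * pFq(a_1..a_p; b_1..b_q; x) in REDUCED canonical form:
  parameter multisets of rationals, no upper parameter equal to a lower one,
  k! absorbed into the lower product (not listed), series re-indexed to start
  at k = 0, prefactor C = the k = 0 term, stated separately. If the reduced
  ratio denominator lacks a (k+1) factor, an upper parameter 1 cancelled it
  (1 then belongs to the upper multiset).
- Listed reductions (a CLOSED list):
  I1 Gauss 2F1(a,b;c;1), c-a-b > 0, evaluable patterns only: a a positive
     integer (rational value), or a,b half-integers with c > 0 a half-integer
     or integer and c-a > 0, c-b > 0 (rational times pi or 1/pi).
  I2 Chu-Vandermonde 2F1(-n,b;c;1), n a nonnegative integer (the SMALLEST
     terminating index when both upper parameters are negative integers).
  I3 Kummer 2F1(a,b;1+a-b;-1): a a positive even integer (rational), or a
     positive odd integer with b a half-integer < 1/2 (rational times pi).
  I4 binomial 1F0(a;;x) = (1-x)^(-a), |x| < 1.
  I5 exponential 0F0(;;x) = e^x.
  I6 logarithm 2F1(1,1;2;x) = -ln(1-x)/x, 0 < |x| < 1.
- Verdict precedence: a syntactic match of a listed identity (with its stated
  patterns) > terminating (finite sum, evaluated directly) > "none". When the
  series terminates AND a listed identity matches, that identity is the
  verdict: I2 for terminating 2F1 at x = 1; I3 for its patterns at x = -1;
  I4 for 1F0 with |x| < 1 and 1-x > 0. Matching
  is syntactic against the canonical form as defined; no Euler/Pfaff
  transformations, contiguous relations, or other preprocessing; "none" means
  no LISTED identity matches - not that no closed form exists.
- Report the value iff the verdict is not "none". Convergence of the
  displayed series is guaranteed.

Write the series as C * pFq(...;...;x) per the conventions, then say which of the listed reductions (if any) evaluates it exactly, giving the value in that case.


Reduced: x = 1/2, 2F1, upper = {1, 1}, lower = {2}, C = -6/11. Verdict: logarithm (I6) fires (the logarithm: parameters (1,1;2), x = 1/2). Its exact value is (12/11) * ln(1/2).

The tell: t_0 = -6/11 here, and the factorial ratio (C = -6/11) (k+a-1)!/(a-1)! is a rising factorial (a)_k.
Step ratio: r(k) = (1/2) * (k+1) (k+1) / [(k+2) (k+1)] - poly over poly, x = (1/2) from leading terms; C = -6/11 at k = 0.


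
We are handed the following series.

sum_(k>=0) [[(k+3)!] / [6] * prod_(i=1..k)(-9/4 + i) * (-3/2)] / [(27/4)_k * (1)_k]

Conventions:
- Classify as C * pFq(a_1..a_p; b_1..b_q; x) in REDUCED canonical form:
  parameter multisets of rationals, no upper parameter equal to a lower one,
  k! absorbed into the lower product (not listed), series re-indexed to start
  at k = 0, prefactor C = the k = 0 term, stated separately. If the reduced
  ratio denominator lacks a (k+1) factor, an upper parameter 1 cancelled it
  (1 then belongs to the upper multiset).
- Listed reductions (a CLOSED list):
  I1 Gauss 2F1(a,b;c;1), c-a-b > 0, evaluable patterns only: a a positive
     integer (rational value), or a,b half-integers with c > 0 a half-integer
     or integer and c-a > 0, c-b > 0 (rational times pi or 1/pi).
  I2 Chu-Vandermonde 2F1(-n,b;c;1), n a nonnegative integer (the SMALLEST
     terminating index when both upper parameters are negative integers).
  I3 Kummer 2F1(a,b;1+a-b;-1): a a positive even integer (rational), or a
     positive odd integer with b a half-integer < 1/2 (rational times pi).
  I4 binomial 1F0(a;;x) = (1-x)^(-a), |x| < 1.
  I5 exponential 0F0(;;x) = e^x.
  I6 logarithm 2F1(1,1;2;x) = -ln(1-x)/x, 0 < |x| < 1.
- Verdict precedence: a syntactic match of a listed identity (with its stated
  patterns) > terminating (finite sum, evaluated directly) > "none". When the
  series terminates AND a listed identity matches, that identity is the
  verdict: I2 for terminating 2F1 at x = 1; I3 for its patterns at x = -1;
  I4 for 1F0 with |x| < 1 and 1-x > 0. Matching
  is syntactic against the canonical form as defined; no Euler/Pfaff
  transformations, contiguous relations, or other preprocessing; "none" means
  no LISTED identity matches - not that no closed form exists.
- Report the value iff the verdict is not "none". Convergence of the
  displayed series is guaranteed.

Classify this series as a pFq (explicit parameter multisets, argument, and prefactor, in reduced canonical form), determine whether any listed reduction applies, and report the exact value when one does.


Canonical form: C = -3/2 times 2F1 with upper {-5/4, 4}, lower {27/4}, x = 1. Verdict at x = 1: Gauss (I1, integer-parameter pattern) matches (x = 1: the Gamma ratio telescopes since c-a-b = 4 > 0 and a = 4 in Z>0). Exact value: -14421/28672.

Structural cue: x = 1 and the running product (C = -3/2) telescopes to a rising factorial.
Consecutive-term ratio: r(k) = 1 * (k-5/4) (k+4) / [(k+27/4) (k+1)] ; factor over Q: parameters, x = 1, and C = -3/2.


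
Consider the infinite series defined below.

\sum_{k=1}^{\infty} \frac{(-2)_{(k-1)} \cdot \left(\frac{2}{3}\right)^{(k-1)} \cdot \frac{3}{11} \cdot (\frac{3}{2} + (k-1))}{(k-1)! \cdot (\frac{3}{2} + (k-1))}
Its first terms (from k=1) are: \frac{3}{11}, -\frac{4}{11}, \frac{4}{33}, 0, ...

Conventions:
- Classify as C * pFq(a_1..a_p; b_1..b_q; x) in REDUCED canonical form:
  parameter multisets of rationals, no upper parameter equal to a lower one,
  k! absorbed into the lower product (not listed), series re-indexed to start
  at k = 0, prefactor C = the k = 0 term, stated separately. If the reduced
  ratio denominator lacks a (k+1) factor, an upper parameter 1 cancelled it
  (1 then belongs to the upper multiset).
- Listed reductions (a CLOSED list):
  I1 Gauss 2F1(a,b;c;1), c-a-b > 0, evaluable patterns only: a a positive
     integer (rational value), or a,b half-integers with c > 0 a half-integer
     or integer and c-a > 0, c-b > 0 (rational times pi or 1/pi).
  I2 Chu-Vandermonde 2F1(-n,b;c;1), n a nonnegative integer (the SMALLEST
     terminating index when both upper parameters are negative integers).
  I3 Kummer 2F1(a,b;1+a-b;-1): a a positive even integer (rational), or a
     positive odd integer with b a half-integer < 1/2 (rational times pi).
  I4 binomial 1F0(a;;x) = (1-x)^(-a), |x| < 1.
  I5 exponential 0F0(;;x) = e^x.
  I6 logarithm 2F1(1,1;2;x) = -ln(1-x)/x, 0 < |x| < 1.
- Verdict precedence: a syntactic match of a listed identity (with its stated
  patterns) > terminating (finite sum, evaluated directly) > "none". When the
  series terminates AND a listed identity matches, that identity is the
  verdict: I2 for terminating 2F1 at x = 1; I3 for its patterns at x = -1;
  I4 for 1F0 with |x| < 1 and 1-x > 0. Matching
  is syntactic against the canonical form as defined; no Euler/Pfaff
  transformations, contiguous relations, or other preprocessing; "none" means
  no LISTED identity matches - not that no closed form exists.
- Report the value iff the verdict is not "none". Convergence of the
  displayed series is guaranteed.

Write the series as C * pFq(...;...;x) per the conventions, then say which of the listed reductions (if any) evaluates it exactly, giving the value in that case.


At argument \frac{2}{3}: a 1F0 with upper {-2}, lower {-}, scaled by C = \frac{3}{11}. Verdict: binomial (I4) fires (the 1F0 binomial series: exponent 2, x = \frac{2}{3}). Sum: \frac{1}{33}.

Structural cue: with t_0 = \frac{3}{11}, k + 3/2 divides numerator and denominator alike; prefactor 3/11 after cancelling.
Step ratio: r(k) = \frac{2}{3} * (k-2) / [(k+1)] - rational in k, leading ratio \frac{2}{3}; with t_0 = \frac{3}{11}, classification follows.


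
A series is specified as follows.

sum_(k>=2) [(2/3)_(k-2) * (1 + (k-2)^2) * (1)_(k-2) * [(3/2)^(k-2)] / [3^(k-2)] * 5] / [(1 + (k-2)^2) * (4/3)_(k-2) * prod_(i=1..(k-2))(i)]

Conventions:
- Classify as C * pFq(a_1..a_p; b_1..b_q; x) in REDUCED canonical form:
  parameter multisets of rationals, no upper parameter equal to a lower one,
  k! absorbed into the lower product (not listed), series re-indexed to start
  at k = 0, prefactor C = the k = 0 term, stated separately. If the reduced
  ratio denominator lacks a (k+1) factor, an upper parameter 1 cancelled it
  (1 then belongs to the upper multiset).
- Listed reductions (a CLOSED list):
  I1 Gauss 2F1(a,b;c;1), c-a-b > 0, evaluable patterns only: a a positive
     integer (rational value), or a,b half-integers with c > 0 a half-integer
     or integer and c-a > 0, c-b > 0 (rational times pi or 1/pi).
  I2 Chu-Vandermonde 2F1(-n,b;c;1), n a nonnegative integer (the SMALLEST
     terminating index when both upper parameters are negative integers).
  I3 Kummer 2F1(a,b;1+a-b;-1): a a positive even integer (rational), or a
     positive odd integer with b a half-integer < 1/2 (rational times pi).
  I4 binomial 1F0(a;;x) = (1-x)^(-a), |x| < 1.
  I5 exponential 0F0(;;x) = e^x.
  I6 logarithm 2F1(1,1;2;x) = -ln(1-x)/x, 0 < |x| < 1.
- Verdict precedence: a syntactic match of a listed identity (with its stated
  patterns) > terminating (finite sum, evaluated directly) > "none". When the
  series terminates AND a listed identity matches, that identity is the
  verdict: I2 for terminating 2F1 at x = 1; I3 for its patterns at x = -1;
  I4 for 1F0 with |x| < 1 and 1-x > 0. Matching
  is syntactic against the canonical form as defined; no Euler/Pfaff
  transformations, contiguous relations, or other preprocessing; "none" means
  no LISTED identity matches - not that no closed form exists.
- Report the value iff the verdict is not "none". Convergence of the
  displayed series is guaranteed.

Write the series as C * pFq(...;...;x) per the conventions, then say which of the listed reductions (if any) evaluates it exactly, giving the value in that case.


Classification (C = 5): 2F1 with upper {2/3, 1}, lower {4/3}, argument x = 1/2. Verdict: no listed reduction: x = 1/2 and upper {2/3, 1} fail every I1-I6 pattern.

First insight: t_0 being 5, the product of the first k integers (C = 5, x = 1/2) is k!.
Step ratio: r(k) = (1/2) * (k+2/3) (k+1) / [(k+4/3) (k+1)] - rational in k. x = (1/2); t_0 = 5; negate the roots.


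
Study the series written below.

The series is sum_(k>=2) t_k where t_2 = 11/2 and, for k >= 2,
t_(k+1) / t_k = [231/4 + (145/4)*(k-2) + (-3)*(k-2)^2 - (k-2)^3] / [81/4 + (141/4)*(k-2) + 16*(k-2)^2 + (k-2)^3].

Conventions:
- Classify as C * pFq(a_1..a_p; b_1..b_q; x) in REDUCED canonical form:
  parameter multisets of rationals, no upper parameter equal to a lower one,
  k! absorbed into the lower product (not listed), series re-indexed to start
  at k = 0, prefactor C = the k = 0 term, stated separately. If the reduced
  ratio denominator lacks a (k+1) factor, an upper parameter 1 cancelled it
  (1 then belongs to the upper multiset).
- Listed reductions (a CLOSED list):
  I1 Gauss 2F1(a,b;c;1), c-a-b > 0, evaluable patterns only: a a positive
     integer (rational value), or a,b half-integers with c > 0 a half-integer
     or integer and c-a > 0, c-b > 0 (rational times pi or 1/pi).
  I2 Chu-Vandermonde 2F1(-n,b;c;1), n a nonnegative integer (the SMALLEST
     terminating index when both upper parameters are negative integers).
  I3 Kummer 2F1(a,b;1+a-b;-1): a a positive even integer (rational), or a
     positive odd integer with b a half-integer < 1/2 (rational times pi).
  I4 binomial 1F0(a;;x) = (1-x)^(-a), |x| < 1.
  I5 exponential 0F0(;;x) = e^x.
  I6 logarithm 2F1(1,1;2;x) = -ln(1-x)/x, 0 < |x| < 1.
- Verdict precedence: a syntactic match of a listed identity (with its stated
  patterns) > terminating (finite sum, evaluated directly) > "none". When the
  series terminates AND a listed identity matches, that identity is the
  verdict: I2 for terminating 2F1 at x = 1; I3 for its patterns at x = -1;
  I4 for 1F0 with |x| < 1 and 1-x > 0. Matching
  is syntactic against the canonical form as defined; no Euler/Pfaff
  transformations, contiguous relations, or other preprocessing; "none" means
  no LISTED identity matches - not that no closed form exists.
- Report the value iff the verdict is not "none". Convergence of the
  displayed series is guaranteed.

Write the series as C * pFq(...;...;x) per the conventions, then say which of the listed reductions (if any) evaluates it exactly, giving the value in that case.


Prefactor 11/2, argument -1: 2F1 with upper {-11/2, 7} over lower {27/2}. Verdict: Kummer (I3) fires (x = -1; c = 27/2 equals 1+a-b for upper {-11/2, 7}: listed pattern). Hence: (10225089875/536870912) * pi.

Key step: t_0 = 11/2 here, and factor the ratio over Q (C = 11/2, x = -1): negated roots = parameters.
Ratio: r(k) = (-1) * (k-11/2) (k+7) / [(k+27/2) (k+1)] - rational in k, leading ratio (-1); with t_0 = 11/2, classification follows.


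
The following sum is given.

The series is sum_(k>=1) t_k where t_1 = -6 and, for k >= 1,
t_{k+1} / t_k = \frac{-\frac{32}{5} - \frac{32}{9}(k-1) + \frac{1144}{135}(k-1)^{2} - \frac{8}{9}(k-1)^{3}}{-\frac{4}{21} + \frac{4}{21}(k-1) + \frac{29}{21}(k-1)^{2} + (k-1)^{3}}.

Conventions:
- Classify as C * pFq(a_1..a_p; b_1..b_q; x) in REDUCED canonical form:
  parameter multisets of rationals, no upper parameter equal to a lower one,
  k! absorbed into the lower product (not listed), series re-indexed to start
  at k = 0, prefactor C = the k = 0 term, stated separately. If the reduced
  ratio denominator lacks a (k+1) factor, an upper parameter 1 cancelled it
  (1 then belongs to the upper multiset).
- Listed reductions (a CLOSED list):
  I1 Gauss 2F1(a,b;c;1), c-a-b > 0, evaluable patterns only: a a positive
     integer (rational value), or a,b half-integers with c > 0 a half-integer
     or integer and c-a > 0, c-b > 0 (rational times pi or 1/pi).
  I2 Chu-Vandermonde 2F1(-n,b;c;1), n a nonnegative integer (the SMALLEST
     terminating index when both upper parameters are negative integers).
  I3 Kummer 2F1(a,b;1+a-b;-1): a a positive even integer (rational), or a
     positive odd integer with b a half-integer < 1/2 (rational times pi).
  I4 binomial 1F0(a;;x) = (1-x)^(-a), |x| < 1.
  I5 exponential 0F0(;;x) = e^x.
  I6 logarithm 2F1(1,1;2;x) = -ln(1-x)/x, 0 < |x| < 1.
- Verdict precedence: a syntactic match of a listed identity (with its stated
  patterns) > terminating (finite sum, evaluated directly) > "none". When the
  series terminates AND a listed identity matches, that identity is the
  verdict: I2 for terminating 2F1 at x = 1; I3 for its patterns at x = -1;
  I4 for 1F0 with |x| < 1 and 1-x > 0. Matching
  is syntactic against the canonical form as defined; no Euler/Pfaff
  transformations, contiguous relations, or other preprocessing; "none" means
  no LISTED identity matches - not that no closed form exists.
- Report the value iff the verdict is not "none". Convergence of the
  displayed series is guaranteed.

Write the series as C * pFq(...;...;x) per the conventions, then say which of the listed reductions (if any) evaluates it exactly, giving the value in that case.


Classification (C = -6): 2F1 with upper {-9, -\frac{6}{5}}, lower {-\frac{2}{7}}, argument x = -\frac{8}{9}. Verdict: terminating - the sum ends at index 9 because -9 is a negative integer; exact evaluation follows. Its exact value is \frac{1329777942244416780664438}{2415684034414599609375}.

The tell: t_0 = -6 here, and the expanded ratio factors over Q; C = -6, roots give parameters.
Term ratio: r(k) = -\frac{8}{9} * (k-9) (k-\frac{6}{5}) / [(k-\frac{2}{7}) (k+1)] - rational in k, leading ratio -\frac{8}{9}; with t_0 = -6, classification follows.


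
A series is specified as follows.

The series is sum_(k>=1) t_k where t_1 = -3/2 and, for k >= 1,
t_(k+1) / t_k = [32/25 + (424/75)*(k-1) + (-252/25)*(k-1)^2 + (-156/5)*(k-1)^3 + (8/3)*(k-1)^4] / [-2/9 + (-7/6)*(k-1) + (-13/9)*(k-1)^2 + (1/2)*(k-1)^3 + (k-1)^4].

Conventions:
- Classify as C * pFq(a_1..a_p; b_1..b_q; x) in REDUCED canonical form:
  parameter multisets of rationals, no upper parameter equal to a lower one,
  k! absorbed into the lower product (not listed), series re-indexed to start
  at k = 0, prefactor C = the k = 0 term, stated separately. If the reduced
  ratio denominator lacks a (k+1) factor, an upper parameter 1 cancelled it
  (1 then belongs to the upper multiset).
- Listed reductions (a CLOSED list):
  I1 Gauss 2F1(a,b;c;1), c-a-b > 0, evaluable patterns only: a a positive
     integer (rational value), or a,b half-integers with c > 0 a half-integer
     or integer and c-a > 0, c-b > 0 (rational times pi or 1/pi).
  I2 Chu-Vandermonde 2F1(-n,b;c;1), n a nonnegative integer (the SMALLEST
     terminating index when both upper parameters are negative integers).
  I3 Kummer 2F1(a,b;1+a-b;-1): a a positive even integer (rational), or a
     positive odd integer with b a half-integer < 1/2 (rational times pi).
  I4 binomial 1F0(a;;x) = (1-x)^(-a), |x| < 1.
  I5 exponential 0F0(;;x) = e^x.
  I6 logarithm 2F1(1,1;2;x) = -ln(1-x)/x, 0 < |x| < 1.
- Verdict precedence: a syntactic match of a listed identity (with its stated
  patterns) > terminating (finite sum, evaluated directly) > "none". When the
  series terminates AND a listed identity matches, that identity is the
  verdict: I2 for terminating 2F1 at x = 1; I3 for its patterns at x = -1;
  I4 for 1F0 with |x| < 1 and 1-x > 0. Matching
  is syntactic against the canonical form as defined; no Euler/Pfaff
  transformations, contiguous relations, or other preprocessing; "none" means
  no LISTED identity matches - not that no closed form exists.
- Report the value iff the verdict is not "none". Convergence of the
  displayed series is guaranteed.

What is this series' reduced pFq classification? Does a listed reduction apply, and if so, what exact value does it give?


Canonical form: C = -3/2 times 3F2 with upper {-12, -2/5, 1/5}, lower {-4/3, 1/3}, x = 8/3. Verdict: terminating - no listed pattern fits, but -12 in the upper list cuts the series at k = 12; direct evaluation. Exact value: 11450986219442358007795651143/3489479422569274902343750.

Structural cue: x = (8/3) and the expanded ratio factors over Q; C = -3/2, roots give parameters.
Consecutive-term ratio: r(k) = (8/3) * (k-12) (k-2/5) (k+1/5) / [(k-4/3) (k+1/3) (k+1)] ; factor over Q: parameters, x = (8/3), and C = -3/2.


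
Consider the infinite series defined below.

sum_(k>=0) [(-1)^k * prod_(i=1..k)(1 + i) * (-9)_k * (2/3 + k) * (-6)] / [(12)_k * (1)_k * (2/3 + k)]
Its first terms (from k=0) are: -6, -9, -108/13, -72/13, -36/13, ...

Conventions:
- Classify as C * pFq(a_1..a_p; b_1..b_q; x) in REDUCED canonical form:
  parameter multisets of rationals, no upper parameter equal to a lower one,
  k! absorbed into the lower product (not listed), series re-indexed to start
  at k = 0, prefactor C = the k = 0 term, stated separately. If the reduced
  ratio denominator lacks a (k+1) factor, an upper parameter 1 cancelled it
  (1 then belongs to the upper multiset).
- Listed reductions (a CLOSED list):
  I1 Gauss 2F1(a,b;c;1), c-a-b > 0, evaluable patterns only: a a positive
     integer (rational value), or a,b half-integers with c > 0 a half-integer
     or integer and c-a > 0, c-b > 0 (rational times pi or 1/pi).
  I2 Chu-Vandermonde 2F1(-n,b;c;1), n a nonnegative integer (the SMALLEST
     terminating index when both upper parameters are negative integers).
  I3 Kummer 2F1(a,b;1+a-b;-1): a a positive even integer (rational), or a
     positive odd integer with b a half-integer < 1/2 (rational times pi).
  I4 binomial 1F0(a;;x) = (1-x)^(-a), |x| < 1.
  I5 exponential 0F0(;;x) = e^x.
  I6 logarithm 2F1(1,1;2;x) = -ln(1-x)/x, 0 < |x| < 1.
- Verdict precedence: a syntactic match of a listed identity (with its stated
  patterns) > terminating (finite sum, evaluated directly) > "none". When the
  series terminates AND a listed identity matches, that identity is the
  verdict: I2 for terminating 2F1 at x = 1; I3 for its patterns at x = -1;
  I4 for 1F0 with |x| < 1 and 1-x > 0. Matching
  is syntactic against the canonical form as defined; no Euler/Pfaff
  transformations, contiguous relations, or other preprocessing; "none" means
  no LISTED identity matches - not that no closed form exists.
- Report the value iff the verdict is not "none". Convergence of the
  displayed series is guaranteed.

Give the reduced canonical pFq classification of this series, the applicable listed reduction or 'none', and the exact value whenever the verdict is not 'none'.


At argument -1: a 2F1 with upper {-9, 2}, lower {12}, scaled by C = -6. Verdict: Kummer (I3) applies (x = -1; c = 12 equals 1+a-b for upper {-9, 2}: listed pattern). Sum: -33.

Key observation: t_0 = -6 here, and k + 2/3 divides numerator and denominator alike; prefactor -6 after cancelling.
Term ratio: r(k) = (-1) * (k-9) (k+2) / [(k+12) (k+1)] - rational in k, leading ratio (-1); with t_0 = -6, classification follows.


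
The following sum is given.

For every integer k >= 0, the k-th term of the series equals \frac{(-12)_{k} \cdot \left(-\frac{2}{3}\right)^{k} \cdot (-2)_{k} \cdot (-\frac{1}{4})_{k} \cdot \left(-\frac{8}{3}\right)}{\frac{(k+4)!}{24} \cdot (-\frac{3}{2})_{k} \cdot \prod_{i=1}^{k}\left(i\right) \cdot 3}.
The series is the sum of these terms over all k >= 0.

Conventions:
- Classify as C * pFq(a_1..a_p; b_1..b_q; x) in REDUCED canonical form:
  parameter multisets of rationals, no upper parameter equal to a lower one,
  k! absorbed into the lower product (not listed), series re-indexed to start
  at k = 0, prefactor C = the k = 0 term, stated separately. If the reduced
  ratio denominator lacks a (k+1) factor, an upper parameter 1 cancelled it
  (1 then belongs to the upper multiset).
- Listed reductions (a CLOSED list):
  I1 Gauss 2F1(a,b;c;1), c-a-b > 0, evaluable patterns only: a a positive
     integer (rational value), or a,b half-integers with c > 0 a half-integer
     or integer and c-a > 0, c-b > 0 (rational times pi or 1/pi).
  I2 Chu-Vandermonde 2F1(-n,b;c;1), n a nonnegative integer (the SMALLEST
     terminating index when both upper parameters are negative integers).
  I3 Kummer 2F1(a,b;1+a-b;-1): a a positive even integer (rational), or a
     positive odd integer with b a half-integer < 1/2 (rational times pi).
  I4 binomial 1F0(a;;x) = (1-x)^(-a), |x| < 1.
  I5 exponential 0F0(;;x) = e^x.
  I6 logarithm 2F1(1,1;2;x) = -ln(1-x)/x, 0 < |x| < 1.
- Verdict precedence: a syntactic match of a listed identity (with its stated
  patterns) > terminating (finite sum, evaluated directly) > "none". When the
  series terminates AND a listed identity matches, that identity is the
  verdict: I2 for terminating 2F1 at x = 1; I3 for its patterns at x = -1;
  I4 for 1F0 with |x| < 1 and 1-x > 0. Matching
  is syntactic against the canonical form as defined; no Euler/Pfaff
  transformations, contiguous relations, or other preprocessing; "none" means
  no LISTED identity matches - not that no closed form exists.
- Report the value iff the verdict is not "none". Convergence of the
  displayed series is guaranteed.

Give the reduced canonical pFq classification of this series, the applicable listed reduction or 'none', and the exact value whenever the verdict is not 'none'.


The series (x = -\frac{2}{3}) is 3F2: upper {-12, -2, -\frac{1}{4}}, lower {-\frac{3}{2}, 5}, prefactor -\frac{8}{9}. Verdict: terminating at k = 2: the factor (-2)_k kills every later term; summing the 3 survivors is exact. Value: \frac{8}{405}.

The tell: with t_0 = -\frac{8}{9}, the product of the first k integers (C = -8/9) is k!.
Adjacent-term ratio: r(k) = -\frac{2}{3} * (k-12) (k-2) (k-\frac{1}{4}) / [(k-\frac{3}{2}) (k+5) (k+1)] - rational in k. x = -\frac{2}{3}; t_0 = -\frac{8}{9}; negate the roots.


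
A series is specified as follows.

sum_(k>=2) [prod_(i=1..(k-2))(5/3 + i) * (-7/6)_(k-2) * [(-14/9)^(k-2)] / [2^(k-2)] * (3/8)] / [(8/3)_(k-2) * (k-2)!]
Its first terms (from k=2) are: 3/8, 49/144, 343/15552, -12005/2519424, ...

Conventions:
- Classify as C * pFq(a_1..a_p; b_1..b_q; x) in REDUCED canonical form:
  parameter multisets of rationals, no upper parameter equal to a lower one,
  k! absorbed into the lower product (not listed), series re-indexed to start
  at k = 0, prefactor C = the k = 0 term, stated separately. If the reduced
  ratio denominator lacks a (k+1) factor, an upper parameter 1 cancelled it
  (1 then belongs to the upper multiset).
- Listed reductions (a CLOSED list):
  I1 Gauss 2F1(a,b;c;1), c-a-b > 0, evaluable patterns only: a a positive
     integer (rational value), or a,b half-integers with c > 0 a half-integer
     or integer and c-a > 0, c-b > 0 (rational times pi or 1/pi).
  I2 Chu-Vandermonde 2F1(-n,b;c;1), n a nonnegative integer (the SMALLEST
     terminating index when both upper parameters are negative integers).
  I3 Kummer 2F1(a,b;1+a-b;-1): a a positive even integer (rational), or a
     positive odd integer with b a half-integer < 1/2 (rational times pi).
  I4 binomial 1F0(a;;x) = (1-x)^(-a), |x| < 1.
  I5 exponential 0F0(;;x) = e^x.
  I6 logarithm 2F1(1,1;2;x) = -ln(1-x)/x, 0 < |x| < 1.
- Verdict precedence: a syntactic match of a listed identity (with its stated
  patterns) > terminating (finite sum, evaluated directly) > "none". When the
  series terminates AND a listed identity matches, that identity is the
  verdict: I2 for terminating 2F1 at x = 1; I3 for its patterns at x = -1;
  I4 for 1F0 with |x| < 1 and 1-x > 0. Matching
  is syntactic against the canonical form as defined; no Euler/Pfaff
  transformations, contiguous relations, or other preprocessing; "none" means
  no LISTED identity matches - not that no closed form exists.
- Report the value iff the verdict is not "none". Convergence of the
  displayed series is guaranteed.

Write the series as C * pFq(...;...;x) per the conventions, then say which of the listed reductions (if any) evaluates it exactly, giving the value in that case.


This is 3/8 * 1F0(-7/6; -; -7/9) in reduced canonical form. Verdict: the binomial series (I4) applies (the 1F0 binomial series: exponent 7/6, x = -7/9). Value: (3/8) * (16/9)^(7/6).

Key observation: x = (-7/9) and the two k-th powers (prefactor 3/8) combine into one argument.
Adjacent-term ratio: r(k) = (-7/9) * (k-7/6) / [(k+1)] - poly over poly, x = (-7/9) from leading terms; C = 3/8 at k = 0.


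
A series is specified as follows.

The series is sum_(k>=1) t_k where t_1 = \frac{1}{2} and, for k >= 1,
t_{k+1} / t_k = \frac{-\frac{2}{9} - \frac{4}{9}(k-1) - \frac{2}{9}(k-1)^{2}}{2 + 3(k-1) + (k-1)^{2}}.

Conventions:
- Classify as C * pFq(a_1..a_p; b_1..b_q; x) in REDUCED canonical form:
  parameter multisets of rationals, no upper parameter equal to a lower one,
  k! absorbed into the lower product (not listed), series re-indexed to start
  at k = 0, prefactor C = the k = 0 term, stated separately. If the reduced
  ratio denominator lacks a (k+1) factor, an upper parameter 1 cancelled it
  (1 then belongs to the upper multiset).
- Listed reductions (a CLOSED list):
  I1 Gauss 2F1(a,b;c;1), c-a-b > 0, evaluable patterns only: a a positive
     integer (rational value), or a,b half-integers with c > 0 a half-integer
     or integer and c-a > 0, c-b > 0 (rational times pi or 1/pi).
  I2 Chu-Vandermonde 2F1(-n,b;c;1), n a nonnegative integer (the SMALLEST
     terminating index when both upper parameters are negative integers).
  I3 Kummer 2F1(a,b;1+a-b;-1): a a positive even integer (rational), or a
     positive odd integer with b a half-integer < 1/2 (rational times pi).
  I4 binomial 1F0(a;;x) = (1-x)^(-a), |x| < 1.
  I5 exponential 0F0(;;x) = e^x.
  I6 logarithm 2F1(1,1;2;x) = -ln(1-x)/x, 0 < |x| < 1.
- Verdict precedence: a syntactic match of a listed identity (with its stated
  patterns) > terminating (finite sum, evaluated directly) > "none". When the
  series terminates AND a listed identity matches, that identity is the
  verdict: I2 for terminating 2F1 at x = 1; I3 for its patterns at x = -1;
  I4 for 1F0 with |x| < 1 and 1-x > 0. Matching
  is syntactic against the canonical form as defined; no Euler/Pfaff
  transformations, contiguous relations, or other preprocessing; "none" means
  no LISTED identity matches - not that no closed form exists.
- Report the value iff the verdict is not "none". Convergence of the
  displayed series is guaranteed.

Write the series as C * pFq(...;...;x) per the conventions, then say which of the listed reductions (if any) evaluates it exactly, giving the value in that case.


Structural cue: t_0 being \frac{1}{2}, factor the ratio over Q (C = 1/2, x = -2/9): negated roots = parameters.
Step ratio: r(k) = -\frac{2}{9} * (k+1) (k+1) / [(k+2) (k+1)] - rational; roots negated = parameters, x = -\frac{2}{9}, C = \frac{1}{2}.

Canonical form: C = \frac{1}{2} times 2F1 with upper {1, 1}, lower {2}, x = -\frac{2}{9}. Verdict: the logarithmic series (I6) applies (the logarithm: parameters (1,1;2), x = -\frac{2}{9}). Exact value: \frac{9}{4} \cdot \ln\left(\frac{11}{9}\right).


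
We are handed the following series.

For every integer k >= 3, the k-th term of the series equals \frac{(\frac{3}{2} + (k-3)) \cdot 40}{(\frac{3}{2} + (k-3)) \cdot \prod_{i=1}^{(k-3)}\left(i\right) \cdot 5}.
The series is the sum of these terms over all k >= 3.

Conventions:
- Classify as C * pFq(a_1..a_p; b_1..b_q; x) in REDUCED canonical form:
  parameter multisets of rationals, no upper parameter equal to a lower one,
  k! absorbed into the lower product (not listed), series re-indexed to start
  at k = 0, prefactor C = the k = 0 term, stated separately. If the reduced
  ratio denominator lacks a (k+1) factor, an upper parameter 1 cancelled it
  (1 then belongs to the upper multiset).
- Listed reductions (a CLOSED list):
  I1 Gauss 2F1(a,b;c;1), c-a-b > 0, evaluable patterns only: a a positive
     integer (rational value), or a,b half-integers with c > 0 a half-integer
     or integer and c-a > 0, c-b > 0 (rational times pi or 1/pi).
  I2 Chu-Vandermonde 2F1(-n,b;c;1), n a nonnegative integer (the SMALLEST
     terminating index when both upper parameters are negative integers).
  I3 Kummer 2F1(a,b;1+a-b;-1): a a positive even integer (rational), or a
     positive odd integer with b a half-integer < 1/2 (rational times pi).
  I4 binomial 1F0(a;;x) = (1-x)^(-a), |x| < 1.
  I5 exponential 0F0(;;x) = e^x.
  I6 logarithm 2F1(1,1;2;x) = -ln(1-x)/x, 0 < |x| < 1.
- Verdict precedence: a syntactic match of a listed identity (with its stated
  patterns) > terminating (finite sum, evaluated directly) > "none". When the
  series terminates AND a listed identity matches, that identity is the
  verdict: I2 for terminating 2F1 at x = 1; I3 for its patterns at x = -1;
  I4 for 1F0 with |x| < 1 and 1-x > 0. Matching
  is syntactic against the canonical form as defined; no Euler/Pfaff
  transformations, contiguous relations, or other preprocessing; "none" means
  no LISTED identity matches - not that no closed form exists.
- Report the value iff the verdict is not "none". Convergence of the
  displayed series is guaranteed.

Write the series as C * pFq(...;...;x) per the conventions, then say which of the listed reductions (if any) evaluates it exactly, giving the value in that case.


With C = 8: the canonical form is 0F0(-; -; 1). Verdict: this is exponential (I5) (the 0F0 exponential series at x = 1). Value: 8 \cdot e^{1}.

Key step: t_0 = 8 here, and striking the common factor k + 3/2 reduces the term (C = 8).
Consecutive-term ratio: r(k) = 1 * 1 / [(k+1)] - rational in k, leading ratio 1; with t_0 = 8, classification follows.


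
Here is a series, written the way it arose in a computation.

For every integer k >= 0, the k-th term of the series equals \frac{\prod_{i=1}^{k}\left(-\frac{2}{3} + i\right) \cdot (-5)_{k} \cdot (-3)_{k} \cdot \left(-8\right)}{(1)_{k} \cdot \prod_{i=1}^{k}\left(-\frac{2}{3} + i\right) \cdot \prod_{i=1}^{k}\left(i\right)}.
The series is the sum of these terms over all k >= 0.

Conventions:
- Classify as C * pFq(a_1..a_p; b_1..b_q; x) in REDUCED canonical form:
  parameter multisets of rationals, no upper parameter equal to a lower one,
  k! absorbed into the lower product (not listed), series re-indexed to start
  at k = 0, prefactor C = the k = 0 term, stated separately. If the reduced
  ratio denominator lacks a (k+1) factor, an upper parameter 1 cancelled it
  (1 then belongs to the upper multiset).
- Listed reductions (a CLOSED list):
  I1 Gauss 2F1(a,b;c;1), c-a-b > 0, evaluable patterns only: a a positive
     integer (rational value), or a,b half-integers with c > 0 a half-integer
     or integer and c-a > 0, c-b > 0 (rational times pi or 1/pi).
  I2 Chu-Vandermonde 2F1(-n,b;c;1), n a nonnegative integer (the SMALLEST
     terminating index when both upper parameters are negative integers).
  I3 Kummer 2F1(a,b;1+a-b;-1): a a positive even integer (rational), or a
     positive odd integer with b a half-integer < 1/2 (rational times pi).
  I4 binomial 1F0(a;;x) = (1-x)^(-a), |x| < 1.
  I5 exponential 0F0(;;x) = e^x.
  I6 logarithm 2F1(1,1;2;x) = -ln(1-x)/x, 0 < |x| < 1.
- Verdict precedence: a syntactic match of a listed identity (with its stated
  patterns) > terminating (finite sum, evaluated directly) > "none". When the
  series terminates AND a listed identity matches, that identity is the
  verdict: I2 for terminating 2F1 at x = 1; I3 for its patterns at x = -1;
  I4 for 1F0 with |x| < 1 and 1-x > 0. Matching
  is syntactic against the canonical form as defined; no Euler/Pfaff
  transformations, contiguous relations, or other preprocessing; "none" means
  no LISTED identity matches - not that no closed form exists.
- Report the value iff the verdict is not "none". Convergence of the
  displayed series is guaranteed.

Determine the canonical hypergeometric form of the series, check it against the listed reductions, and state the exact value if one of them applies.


Prefactor -8, argument 1: 2F1 with upper {-5, -3} over lower {1}. Verdict (x = 1): the Chu-Vandermonde identity I2 applies (terminating 2F1 at x = 1 with n = 3, b = -5, c = 1). Value: -448.

Key step: x = 1 and the running product (prefactor -8) telescopes to a rising factorial.
Step ratio: r(k) = 1 * (k-5) (k-3) / [(k+1) (k+1)] - rational; roots negated = parameters, x = 1, C = -8.


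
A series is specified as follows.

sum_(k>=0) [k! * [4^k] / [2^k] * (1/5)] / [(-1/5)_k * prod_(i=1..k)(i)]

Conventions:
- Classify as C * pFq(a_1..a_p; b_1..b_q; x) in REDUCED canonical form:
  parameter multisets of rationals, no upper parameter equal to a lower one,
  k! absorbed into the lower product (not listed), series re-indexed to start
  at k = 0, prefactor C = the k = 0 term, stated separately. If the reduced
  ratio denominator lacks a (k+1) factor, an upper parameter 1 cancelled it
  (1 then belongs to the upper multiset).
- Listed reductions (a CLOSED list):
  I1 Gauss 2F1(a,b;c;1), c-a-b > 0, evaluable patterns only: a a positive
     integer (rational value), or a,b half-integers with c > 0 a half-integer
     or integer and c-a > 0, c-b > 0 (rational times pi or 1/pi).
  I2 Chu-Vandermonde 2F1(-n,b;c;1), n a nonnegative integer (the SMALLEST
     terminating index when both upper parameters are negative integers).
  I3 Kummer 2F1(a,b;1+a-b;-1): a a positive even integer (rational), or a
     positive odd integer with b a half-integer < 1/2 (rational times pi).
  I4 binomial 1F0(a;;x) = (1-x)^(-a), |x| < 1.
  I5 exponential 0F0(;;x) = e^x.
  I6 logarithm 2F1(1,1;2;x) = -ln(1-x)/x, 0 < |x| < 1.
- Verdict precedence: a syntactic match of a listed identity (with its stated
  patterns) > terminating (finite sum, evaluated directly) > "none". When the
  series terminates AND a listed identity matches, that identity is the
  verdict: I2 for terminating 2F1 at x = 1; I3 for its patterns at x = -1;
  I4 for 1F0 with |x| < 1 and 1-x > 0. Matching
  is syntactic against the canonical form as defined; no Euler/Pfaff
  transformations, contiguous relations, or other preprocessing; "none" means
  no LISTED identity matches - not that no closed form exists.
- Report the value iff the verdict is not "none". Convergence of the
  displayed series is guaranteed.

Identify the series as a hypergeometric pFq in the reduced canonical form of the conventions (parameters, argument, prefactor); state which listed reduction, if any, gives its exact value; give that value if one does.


Canonical form: C = 1/5 times 1F1 with upper {1}, lower {-1/5}, x = 2. Verdict: none here - no I1-I6 shape fits x = 2 with lower {-1/5}.

First insight: x = 2 and the two k-th powers (prefactor 1/5) combine into one argument.
Adjacent-term ratio: r(k) = 2 * (k+1) / [(k-1/5) (k+1)] - poly over poly, x = 2 from leading terms; C = 1/5 at k = 0.
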